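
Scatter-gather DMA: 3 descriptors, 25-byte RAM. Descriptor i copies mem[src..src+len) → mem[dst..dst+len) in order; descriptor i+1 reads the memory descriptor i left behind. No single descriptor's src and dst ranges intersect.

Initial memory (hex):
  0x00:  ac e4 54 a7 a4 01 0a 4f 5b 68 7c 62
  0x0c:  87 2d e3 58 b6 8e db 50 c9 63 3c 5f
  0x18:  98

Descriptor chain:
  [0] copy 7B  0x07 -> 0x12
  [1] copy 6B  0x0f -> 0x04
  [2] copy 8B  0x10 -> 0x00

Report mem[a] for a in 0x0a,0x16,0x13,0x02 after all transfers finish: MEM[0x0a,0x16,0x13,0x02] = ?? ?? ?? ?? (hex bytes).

MEM[0x0a,0x16,0x13,0x02] = 7c 62 5b 4f

[0] 0x07->0x12 len=7 : 4f 5b 68 7c 62 87 2d
[1] 0x0f->0x04 len=6 : 58 b6 8e 4f 5b 68
[2] 0x10->0x00 len=8 : b6 8e 4f 5b 68 7c 62 87
query mem[0x0a]=0x7c, mem[0x16]=0x62, mem[0x13]=0x5b, mem[0x02]=0x4f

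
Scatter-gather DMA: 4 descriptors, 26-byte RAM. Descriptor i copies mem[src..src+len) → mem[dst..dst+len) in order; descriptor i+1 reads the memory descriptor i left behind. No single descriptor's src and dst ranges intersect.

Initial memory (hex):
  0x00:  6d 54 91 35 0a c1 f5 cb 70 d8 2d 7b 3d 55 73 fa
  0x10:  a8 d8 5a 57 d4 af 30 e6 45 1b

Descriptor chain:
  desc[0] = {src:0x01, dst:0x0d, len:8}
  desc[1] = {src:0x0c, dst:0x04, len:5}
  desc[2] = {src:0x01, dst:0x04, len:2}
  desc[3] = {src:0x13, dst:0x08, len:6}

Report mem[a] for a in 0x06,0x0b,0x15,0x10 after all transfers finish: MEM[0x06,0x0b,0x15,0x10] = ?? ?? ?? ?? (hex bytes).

MEM[0x06,0x0b,0x15,0x10] = 91 30 af 0a

  after D0: wrote 8B at 0x0d = 5491350ac1f5cb70
  after D1: wrote 5B at 0x04 = 3d5491350a
  after D2: wrote 2B at 0x04 = 5491
  after D3: wrote 6B at 0x08 = cb70af30e645
query mem[0x06]=0x91, mem[0x0b]=0x30, mem[0x15]=0xaf, mem[0x10]=0x0a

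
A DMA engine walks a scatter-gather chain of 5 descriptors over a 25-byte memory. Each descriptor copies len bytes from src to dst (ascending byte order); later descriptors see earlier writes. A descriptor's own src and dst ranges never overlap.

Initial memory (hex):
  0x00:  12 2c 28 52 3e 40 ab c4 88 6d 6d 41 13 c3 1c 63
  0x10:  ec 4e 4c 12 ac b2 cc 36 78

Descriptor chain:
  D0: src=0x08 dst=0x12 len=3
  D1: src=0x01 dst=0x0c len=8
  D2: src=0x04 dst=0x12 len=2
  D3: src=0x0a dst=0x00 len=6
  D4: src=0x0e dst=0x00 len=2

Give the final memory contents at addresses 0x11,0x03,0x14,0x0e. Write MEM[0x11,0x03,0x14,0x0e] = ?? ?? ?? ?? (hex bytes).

D0: mem[0x12..0x14] <- [88 6d 6d]
D1: mem[0x0c..0x13] <- [2c 28 52 3e 40 ab c4 88]
D2: mem[0x12..0x13] <- [3e 40]
D3: mem[0x00..0x05] <- [6d 41 2c 28 52 3e]
D4: mem[0x00..0x01] <- [52 3e]
query mem[0x11]=0xab, mem[0x03]=0x28, mem[0x14]=0x6d, mem[0x0e]=0x52

MEM[0x11,0x03,0x14,0x0e] = ab 28 6d 52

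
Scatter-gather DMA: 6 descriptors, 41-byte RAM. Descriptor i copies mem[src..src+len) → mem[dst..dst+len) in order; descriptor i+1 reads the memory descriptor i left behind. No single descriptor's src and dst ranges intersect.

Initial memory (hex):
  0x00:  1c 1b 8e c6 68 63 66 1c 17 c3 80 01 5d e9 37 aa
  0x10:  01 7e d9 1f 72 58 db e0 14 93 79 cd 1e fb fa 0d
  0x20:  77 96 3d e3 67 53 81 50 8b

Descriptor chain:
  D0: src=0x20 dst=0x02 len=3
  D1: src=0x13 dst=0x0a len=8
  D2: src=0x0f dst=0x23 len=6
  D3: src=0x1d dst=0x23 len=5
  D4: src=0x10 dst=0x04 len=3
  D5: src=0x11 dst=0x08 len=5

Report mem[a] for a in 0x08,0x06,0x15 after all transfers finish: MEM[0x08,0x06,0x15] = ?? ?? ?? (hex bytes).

MEM[0x08,0x06,0x15] = 79 d9 58

#0 dst[0x02+3] := {0x77,0x96,0x3d}
#1 dst[0x0a+8] := {0x1f,0x72,0x58,0xdb,0xe0,0x14,0x93,0x79}
#2 dst[0x23+6] := {0x14,0x93,0x79,0xd9,0x1f,0x72}
#3 dst[0x23+5] := {0xfb,0xfa,0x0d,0x77,0x96}
#4 dst[0x04+3] := {0x93,0x79,0xd9}
#5 dst[0x08+5] := {0x79,0xd9,0x1f,0x72,0x58}
query mem[0x08]=0x79, mem[0x06]=0xd9, mem[0x15]=0x58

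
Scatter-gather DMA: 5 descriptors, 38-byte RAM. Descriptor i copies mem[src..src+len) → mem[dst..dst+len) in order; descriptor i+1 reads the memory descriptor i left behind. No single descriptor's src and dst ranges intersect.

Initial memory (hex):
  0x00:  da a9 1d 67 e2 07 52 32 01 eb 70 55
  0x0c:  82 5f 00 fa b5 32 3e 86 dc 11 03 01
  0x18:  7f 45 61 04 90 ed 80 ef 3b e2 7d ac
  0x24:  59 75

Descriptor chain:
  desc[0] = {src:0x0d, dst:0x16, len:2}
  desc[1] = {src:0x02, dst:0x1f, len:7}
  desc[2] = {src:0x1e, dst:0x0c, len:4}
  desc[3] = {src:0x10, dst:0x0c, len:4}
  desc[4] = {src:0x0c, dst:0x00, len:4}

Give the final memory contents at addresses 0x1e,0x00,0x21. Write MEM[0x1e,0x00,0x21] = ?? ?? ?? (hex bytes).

MEM[0x1e,0x00,0x21] = 80 b5 e2

D0: mem[0x16..0x17] <- [5f 00]
D1: mem[0x1f..0x25] <- [1d 67 e2 07 52 32 01]
D2: mem[0x0c..0x0f] <- [80 1d 67 e2]
D3: mem[0x0c..0x0f] <- [b5 32 3e 86]
D4: mem[0x00..0x03] <- [b5 32 3e 86]
query mem[0x1e]=0x80, mem[0x00]=0xb5, mem[0x21]=0xe2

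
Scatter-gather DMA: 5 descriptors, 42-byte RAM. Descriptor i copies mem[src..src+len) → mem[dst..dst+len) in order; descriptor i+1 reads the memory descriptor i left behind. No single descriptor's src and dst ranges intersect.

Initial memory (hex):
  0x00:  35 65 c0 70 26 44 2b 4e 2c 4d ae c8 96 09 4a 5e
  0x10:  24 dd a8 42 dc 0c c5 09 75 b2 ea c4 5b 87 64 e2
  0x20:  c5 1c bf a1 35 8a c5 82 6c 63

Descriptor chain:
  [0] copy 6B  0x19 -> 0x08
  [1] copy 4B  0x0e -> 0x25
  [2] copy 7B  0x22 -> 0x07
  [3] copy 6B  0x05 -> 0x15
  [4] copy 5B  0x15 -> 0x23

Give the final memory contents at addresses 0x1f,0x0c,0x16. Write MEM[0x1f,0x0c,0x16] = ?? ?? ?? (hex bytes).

MEM[0x1f,0x0c,0x16] = e2 24 2b

#0 dst[0x08+6] := {0xb2,0xea,0xc4,0x5b,0x87,0x64}
#1 dst[0x25+4] := {0x4a,0x5e,0x24,0xdd}
#2 dst[0x07+7] := {0xbf,0xa1,0x35,0x4a,0x5e,0x24,0xdd}
#3 dst[0x15+6] := {0x44,0x2b,0xbf,0xa1,0x35,0x4a}
#4 dst[0x23+5] := {0x44,0x2b,0xbf,0xa1,0x35}
query mem[0x1f]=0xe2, mem[0x0c]=0x24, mem[0x16]=0x2b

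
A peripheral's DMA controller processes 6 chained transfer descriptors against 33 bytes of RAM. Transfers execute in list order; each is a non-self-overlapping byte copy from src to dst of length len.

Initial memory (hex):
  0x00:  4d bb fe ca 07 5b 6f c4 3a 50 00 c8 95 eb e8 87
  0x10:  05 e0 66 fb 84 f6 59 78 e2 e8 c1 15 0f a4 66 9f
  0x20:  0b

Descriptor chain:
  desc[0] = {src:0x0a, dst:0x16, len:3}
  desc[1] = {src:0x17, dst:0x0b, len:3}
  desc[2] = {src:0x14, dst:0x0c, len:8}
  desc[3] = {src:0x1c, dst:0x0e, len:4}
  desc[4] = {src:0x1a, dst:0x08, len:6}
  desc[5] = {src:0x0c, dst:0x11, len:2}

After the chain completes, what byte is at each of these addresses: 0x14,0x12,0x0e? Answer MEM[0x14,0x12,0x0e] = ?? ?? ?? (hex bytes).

MEM[0x14,0x12,0x0e] = 84 9f 0f

  after D0: wrote 3B at 0x16 = 00c895
  after D1: wrote 3B at 0x0b = c895e8
  after D2: wrote 8B at 0x0c = 84f600c895e8c115
  after D3: wrote 4B at 0x0e = 0fa4669f
  after D4: wrote 6B at 0x08 = c1150fa4669f
  after D5: wrote 2B at 0x11 = 669f
query mem[0x14]=0x84, mem[0x12]=0x9f, mem[0x0e]=0x0f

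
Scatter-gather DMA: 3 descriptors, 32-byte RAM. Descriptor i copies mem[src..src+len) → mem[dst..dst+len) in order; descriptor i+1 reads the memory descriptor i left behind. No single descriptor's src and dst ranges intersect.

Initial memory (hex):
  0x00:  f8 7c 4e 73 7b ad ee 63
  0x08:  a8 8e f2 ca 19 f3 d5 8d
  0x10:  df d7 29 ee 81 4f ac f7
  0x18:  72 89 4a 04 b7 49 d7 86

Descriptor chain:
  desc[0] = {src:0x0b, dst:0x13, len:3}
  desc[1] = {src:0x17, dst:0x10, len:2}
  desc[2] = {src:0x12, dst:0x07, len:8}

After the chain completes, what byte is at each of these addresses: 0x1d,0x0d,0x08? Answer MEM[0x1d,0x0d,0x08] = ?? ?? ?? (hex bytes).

MEM[0x1d,0x0d,0x08] = 49 72 ca

[0] 0x0b->0x13 len=3 : ca 19 f3
[1] 0x17->0x10 len=2 : f7 72
[2] 0x12->0x07 len=8 : 29 ca 19 f3 ac f7 72 89
query mem[0x1d]=0x49, mem[0x0d]=0x72, mem[0x08]=0xca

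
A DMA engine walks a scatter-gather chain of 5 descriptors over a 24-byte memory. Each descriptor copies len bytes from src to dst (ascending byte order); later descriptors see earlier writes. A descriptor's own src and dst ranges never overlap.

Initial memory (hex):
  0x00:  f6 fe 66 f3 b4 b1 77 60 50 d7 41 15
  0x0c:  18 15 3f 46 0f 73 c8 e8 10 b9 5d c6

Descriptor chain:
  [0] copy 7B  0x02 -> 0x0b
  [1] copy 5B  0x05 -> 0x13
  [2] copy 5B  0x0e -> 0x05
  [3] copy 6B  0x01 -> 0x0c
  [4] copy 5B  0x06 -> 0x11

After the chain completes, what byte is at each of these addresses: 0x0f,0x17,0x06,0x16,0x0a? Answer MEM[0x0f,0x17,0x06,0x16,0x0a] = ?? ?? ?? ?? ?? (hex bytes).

MEM[0x0f,0x17,0x06,0x16,0x0a] = b4 d7 77 50 41

#0 dst[0x0b+7] := {0x66,0xf3,0xb4,0xb1,0x77,0x60,0x50}
#1 dst[0x13+5] := {0xb1,0x77,0x60,0x50,0xd7}
#2 dst[0x05+5] := {0xb1,0x77,0x60,0x50,0xc8}
#3 dst[0x0c+6] := {0xfe,0x66,0xf3,0xb4,0xb1,0x77}
#4 dst[0x11+5] := {0x77,0x60,0x50,0xc8,0x41}
query mem[0x0f]=0xb4, mem[0x17]=0xd7, mem[0x06]=0x77, mem[0x16]=0x50, mem[0x0a]=0x41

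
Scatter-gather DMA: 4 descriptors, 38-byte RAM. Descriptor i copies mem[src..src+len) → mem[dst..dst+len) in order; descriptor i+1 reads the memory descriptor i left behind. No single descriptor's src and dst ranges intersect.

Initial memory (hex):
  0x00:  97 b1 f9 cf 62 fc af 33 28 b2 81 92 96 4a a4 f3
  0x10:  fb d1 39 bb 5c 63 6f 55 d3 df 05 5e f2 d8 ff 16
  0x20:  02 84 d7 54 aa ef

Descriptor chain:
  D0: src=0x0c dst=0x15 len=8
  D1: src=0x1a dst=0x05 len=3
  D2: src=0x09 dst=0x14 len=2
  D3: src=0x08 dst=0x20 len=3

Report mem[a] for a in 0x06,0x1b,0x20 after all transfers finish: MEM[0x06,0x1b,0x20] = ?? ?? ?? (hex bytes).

D0: mem[0x15..0x1c] <- [96 4a a4 f3 fb d1 39 bb]
D1: mem[0x05..0x07] <- [d1 39 bb]
D2: mem[0x14..0x15] <- [b2 81]
D3: mem[0x20..0x22] <- [28 b2 81]
query mem[0x06]=0x39, mem[0x1b]=0x39, mem[0x20]=0x28

MEM[0x06,0x1b,0x20] = 39 39 28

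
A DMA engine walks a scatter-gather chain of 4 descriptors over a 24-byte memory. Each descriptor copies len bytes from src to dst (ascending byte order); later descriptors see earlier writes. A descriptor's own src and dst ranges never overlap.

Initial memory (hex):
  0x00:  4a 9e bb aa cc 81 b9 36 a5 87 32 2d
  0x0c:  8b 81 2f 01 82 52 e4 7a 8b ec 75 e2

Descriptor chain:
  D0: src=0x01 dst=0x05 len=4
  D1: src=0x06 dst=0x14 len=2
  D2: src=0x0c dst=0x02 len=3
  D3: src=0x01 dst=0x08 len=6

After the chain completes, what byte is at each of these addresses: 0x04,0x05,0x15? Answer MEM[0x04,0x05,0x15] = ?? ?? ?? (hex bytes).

[0] 0x01->0x05 len=4 : 9e bb aa cc
[1] 0x06->0x14 len=2 : bb aa
[2] 0x0c->0x02 len=3 : 8b 81 2f
[3] 0x01->0x08 len=6 : 9e 8b 81 2f 9e bb
query mem[0x04]=0x2f, mem[0x05]=0x9e, mem[0x15]=0xaa

MEM[0x04,0x05,0x15] = 2f 9e aa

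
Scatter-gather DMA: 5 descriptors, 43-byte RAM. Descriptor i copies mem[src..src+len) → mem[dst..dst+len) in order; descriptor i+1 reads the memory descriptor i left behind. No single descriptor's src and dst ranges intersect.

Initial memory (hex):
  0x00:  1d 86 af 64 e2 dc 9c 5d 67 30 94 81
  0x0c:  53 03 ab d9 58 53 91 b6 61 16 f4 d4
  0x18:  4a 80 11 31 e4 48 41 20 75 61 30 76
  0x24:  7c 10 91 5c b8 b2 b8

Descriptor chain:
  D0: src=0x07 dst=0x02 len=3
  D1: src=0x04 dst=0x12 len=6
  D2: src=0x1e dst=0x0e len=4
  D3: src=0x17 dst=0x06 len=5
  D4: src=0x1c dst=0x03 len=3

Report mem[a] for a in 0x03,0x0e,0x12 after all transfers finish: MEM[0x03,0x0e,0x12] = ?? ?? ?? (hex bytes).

D0: mem[0x02..0x04] <- [5d 67 30]
D1: mem[0x12..0x17] <- [30 dc 9c 5d 67 30]
D2: mem[0x0e..0x11] <- [41 20 75 61]
D3: mem[0x06..0x0a] <- [30 4a 80 11 31]
D4: mem[0x03..0x05] <- [e4 48 41]
query mem[0x03]=0xe4, mem[0x0e]=0x41, mem[0x12]=0x30

MEM[0x03,0x0e,0x12] = e4 41 30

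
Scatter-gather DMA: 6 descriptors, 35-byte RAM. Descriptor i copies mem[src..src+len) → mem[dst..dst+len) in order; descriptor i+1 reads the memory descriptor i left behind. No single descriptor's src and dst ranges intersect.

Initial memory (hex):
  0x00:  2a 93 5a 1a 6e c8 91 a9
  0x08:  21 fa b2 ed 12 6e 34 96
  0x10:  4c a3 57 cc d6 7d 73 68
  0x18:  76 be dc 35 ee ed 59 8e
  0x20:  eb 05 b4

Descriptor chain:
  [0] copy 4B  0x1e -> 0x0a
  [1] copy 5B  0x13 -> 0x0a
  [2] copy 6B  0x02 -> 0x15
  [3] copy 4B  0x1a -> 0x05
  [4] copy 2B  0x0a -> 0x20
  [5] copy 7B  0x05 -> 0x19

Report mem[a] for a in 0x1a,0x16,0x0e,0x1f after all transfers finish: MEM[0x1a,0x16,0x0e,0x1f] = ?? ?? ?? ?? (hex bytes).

D0: mem[0x0a..0x0d] <- [59 8e eb 05]
D1: mem[0x0a..0x0e] <- [cc d6 7d 73 68]
D2: mem[0x15..0x1a] <- [5a 1a 6e c8 91 a9]
D3: mem[0x05..0x08] <- [a9 35 ee ed]
D4: mem[0x20..0x21] <- [cc d6]
D5: mem[0x19..0x1f] <- [a9 35 ee ed fa cc d6]
query mem[0x1a]=0x35, mem[0x16]=0x1a, mem[0x0e]=0x68, mem[0x1f]=0xd6

MEM[0x1a,0x16,0x0e,0x1f] = 35 1a 68 d6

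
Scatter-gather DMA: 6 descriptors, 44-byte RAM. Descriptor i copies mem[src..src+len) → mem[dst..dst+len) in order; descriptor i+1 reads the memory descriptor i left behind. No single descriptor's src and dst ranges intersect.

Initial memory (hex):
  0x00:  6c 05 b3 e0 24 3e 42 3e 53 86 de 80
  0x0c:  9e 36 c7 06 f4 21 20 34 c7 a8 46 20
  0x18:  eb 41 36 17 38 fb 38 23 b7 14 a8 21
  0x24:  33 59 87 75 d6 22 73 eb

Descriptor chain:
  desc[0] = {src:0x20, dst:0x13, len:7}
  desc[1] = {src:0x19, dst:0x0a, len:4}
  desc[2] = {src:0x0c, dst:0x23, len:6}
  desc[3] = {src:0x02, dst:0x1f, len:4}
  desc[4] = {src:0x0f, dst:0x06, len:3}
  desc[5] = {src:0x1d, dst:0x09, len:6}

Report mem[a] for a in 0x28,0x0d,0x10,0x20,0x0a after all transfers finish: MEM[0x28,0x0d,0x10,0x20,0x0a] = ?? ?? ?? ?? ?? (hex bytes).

MEM[0x28,0x0d,0x10,0x20,0x0a] = 21 24 f4 e0 38

  after D0: wrote 7B at 0x13 = b714a821335987
  after D1: wrote 4B at 0x0a = 87361738
  after D2: wrote 6B at 0x23 = 1738c706f421
  after D3: wrote 4B at 0x1f = b3e0243e
  after D4: wrote 3B at 0x06 = 06f421
  after D5: wrote 6B at 0x09 = fb38b3e0243e
query mem[0x28]=0x21, mem[0x0d]=0x24, mem[0x10]=0xf4, mem[0x20]=0xe0, mem[0x0a]=0x38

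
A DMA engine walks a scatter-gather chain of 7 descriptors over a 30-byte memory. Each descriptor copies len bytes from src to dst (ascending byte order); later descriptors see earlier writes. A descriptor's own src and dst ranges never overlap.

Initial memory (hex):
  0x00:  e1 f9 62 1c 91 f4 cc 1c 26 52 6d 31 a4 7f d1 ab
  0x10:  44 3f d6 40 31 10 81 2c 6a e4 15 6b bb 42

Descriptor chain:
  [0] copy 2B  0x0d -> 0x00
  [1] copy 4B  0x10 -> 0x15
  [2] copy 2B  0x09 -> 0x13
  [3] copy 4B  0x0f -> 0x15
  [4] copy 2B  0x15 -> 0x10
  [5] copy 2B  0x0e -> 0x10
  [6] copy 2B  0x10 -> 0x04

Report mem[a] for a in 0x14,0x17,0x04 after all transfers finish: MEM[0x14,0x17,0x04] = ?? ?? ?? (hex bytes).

MEM[0x14,0x17,0x04] = 6d 3f d1

D0: mem[0x00..0x01] <- [7f d1]
D1: mem[0x15..0x18] <- [44 3f d6 40]
D2: mem[0x13..0x14] <- [52 6d]
D3: mem[0x15..0x18] <- [ab 44 3f d6]
D4: mem[0x10..0x11] <- [ab 44]
D5: mem[0x10..0x11] <- [d1 ab]
D6: mem[0x04..0x05] <- [d1 ab]
query mem[0x14]=0x6d, mem[0x17]=0x3f, mem[0x04]=0xd1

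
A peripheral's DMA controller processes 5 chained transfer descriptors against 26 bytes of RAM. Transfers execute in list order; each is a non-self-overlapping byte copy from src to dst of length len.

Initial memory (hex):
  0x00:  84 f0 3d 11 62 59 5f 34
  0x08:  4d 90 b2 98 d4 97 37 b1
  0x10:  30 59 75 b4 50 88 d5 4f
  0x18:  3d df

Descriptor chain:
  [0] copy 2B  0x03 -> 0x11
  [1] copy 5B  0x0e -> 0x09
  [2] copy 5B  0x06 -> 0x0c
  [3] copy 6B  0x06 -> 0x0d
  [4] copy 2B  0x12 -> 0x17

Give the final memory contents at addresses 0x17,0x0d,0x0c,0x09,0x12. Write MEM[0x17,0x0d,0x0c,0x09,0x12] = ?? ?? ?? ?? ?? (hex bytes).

D0: mem[0x11..0x12] <- [11 62]
D1: mem[0x09..0x0d] <- [37 b1 30 11 62]
D2: mem[0x0c..0x10] <- [5f 34 4d 37 b1]
D3: mem[0x0d..0x12] <- [5f 34 4d 37 b1 30]
D4: mem[0x17..0x18] <- [30 b4]
query mem[0x17]=0x30, mem[0x0d]=0x5f, mem[0x0c]=0x5f, mem[0x09]=0x37, mem[0x12]=0x30

MEM[0x17,0x0d,0x0c,0x09,0x12] = 30 5f 5f 37 30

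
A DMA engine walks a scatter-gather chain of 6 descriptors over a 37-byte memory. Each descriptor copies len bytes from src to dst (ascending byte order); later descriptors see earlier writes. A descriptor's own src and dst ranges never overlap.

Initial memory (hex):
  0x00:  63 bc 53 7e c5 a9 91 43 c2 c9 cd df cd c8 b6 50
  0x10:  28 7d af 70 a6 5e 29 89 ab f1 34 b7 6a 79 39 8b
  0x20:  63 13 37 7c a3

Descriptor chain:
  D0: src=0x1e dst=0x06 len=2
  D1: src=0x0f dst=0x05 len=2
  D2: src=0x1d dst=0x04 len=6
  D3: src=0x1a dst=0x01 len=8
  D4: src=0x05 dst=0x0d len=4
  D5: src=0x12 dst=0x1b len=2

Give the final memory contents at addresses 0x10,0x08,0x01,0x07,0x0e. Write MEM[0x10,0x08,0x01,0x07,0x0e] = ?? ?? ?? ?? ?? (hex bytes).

MEM[0x10,0x08,0x01,0x07,0x0e] = 13 13 34 63 8b

  after D0: wrote 2B at 0x06 = 398b
  after D1: wrote 2B at 0x05 = 5028
  after D2: wrote 6B at 0x04 = 79398b631337
  after D3: wrote 8B at 0x01 = 34b76a79398b6313
  after D4: wrote 4B at 0x0d = 398b6313
  after D5: wrote 2B at 0x1b = af70
query mem[0x10]=0x13, mem[0x08]=0x13, mem[0x01]=0x34, mem[0x07]=0x63, mem[0x0e]=0x8b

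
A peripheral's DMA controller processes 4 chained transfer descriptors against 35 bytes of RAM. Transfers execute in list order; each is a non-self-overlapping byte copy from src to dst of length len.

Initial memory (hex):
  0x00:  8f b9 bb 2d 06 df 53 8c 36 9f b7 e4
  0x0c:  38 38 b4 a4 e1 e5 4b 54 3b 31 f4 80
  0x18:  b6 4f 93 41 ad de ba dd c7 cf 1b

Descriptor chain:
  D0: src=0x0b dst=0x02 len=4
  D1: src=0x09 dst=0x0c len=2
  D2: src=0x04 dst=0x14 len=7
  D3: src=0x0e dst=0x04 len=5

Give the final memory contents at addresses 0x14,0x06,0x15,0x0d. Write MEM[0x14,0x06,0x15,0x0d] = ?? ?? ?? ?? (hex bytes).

#0 dst[0x02+4] := {0xe4,0x38,0x38,0xb4}
#1 dst[0x0c+2] := {0x9f,0xb7}
#2 dst[0x14+7] := {0x38,0xb4,0x53,0x8c,0x36,0x9f,0xb7}
#3 dst[0x04+5] := {0xb4,0xa4,0xe1,0xe5,0x4b}
query mem[0x14]=0x38, mem[0x06]=0xe1, mem[0x15]=0xb4, mem[0x0d]=0xb7

MEM[0x14,0x06,0x15,0x0d] = 38 e1 b4 b7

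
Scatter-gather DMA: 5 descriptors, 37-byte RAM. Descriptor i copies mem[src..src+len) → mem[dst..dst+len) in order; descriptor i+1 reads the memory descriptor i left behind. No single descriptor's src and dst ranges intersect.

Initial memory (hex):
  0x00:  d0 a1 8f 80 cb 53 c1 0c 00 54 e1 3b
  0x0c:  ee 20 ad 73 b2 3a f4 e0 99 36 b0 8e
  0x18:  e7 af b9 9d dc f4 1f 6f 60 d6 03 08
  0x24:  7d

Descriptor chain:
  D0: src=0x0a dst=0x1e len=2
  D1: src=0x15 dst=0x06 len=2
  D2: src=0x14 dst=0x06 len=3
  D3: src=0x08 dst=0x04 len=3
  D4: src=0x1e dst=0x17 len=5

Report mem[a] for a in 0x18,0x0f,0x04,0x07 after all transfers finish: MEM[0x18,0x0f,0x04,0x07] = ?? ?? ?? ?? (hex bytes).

MEM[0x18,0x0f,0x04,0x07] = 3b 73 b0 36

[0] 0x0a->0x1e len=2 : e1 3b
[1] 0x15->0x06 len=2 : 36 b0
[2] 0x14->0x06 len=3 : 99 36 b0
[3] 0x08->0x04 len=3 : b0 54 e1
[4] 0x1e->0x17 len=5 : e1 3b 60 d6 03
query mem[0x18]=0x3b, mem[0x0f]=0x73, mem[0x04]=0xb0, mem[0x07]=0x36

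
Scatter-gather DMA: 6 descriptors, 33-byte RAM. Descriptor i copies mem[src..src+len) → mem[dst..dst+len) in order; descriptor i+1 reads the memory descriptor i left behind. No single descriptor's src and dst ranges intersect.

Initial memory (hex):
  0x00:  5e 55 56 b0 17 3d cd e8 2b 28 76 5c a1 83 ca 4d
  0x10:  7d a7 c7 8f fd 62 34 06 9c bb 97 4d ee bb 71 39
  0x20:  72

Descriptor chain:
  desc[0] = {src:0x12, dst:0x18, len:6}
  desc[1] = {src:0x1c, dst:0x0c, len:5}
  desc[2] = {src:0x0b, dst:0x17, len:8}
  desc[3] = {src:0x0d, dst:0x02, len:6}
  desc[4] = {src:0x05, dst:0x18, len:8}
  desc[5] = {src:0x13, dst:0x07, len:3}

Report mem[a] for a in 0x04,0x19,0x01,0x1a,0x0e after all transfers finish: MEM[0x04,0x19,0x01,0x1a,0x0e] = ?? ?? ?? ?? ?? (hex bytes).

#0 dst[0x18+6] := {0xc7,0x8f,0xfd,0x62,0x34,0x06}
#1 dst[0x0c+5] := {0x34,0x06,0x71,0x39,0x72}
#2 dst[0x17+8] := {0x5c,0x34,0x06,0x71,0x39,0x72,0xa7,0xc7}
#3 dst[0x02+6] := {0x06,0x71,0x39,0x72,0xa7,0xc7}
#4 dst[0x18+8] := {0x72,0xa7,0xc7,0x2b,0x28,0x76,0x5c,0x34}
#5 dst[0x07+3] := {0x8f,0xfd,0x62}
query mem[0x04]=0x39, mem[0x19]=0xa7, mem[0x01]=0x55, mem[0x1a]=0xc7, mem[0x0e]=0x71

MEM[0x04,0x19,0x01,0x1a,0x0e] = 39 a7 55 c7 71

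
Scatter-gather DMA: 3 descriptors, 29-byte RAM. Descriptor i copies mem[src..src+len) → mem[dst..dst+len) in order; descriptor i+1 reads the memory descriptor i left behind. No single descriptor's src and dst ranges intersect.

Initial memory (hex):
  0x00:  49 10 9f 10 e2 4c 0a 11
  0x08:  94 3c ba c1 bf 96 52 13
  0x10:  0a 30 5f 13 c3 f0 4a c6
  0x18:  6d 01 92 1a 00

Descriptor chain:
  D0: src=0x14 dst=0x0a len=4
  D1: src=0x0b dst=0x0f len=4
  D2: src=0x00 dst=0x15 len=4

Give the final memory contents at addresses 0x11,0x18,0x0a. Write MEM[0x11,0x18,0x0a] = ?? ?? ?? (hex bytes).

MEM[0x11,0x18,0x0a] = c6 10 c3

#0 dst[0x0a+4] := {0xc3,0xf0,0x4a,0xc6}
#1 dst[0x0f+4] := {0xf0,0x4a,0xc6,0x52}
#2 dst[0x15+4] := {0x49,0x10,0x9f,0x10}
query mem[0x11]=0xc6, mem[0x18]=0x10, mem[0x0a]=0xc3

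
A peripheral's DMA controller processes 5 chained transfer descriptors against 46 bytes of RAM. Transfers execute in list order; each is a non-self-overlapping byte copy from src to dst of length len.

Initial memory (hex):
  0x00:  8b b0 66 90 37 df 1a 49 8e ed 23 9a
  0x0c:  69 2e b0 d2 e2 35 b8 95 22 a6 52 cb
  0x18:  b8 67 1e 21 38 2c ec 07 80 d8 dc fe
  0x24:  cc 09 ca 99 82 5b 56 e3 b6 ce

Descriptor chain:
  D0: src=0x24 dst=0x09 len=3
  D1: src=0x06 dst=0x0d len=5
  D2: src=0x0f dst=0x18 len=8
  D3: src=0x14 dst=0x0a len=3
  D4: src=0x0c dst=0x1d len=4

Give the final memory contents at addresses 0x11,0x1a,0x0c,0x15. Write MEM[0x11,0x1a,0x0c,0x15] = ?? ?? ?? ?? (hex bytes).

#0 dst[0x09+3] := {0xcc,0x09,0xca}
#1 dst[0x0d+5] := {0x1a,0x49,0x8e,0xcc,0x09}
#2 dst[0x18+8] := {0x8e,0xcc,0x09,0xb8,0x95,0x22,0xa6,0x52}
#3 dst[0x0a+3] := {0x22,0xa6,0x52}
#4 dst[0x1d+4] := {0x52,0x1a,0x49,0x8e}
query mem[0x11]=0x09, mem[0x1a]=0x09, mem[0x0c]=0x52, mem[0x15]=0xa6

MEM[0x11,0x1a,0x0c,0x15] = 09 09 52 a6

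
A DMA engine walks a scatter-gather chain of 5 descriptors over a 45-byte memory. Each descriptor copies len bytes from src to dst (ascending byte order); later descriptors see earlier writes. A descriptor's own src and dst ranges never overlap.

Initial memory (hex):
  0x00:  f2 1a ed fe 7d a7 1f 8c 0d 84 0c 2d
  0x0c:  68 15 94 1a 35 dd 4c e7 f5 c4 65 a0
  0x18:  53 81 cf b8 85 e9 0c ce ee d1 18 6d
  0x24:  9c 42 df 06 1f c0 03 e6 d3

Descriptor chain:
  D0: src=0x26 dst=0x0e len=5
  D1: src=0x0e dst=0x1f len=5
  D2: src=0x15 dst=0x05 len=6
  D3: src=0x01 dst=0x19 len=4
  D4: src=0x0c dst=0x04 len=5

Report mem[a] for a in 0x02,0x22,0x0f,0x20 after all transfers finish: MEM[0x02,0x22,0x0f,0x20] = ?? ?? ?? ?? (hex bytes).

  after D0: wrote 5B at 0x0e = df061fc003
  after D1: wrote 5B at 0x1f = df061fc003
  after D2: wrote 6B at 0x05 = c465a05381cf
  after D3: wrote 4B at 0x19 = 1aedfe7d
  after D4: wrote 5B at 0x04 = 6815df061f
query mem[0x02]=0xed, mem[0x22]=0xc0, mem[0x0f]=0x06, mem[0x20]=0x06

MEM[0x02,0x22,0x0f,0x20] = ed c0 06 06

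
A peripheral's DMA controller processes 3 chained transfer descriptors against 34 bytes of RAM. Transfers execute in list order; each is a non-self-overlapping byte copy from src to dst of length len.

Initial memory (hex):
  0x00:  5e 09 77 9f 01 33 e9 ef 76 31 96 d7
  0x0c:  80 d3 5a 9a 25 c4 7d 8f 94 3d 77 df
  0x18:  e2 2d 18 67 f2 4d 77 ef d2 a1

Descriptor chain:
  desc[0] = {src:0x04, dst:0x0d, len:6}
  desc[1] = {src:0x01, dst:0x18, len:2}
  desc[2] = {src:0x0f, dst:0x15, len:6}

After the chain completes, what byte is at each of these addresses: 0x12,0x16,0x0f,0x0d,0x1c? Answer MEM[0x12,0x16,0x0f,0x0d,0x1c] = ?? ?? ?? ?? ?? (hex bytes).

D0: mem[0x0d..0x12] <- [01 33 e9 ef 76 31]
D1: mem[0x18..0x19] <- [09 77]
D2: mem[0x15..0x1a] <- [e9 ef 76 31 8f 94]
query mem[0x12]=0x31, mem[0x16]=0xef, mem[0x0f]=0xe9, mem[0x0d]=0x01, mem[0x1c]=0xf2

MEM[0x12,0x16,0x0f,0x0d,0x1c] = 31 ef e9 01 f2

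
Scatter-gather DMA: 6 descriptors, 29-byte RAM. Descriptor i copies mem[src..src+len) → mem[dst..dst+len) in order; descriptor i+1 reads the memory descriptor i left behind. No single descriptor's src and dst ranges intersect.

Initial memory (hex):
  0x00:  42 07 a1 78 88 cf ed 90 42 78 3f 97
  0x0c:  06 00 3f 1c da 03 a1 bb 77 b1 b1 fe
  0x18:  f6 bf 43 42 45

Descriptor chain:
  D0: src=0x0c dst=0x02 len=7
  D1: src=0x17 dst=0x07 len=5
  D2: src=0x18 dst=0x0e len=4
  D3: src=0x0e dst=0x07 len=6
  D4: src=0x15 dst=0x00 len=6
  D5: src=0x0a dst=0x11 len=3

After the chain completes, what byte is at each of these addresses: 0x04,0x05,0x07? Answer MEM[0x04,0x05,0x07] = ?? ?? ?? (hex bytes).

MEM[0x04,0x05,0x07] = bf 43 f6

D0: mem[0x02..0x08] <- [06 00 3f 1c da 03 a1]
D1: mem[0x07..0x0b] <- [fe f6 bf 43 42]
D2: mem[0x0e..0x11] <- [f6 bf 43 42]
D3: mem[0x07..0x0c] <- [f6 bf 43 42 a1 bb]
D4: mem[0x00..0x05] <- [b1 b1 fe f6 bf 43]
D5: mem[0x11..0x13] <- [42 a1 bb]
query mem[0x04]=0xbf, mem[0x05]=0x43, mem[0x07]=0xf6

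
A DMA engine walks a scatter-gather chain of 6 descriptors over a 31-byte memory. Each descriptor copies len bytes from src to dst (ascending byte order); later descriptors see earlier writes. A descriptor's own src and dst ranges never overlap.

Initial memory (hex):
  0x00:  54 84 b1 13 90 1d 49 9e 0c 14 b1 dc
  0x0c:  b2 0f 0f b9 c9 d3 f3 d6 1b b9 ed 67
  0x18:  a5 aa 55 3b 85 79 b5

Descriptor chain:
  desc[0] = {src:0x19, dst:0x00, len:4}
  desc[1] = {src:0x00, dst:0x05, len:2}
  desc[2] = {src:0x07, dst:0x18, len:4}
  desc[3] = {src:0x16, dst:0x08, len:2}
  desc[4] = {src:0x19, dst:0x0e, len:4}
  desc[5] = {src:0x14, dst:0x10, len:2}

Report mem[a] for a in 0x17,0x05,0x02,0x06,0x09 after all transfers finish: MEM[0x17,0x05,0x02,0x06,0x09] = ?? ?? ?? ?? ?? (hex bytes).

MEM[0x17,0x05,0x02,0x06,0x09] = 67 aa 3b 55 67

  after D0: wrote 4B at 0x00 = aa553b85
  after D1: wrote 2B at 0x05 = aa55
  after D2: wrote 4B at 0x18 = 9e0c14b1
  after D3: wrote 2B at 0x08 = ed67
  after D4: wrote 4B at 0x0e = 0c14b185
  after D5: wrote 2B at 0x10 = 1bb9
query mem[0x17]=0x67, mem[0x05]=0xaa, mem[0x02]=0x3b, mem[0x06]=0x55, mem[0x09]=0x67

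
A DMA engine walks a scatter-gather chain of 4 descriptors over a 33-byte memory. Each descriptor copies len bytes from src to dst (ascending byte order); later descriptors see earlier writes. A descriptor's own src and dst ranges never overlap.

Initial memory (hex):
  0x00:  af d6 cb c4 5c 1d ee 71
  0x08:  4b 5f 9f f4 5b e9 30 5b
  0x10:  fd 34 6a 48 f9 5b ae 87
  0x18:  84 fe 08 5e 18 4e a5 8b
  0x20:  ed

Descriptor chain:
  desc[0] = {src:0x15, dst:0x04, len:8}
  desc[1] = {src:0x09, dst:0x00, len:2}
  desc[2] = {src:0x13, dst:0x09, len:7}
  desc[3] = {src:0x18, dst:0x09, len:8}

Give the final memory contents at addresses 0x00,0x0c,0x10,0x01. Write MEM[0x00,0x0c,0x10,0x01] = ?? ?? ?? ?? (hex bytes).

MEM[0x00,0x0c,0x10,0x01] = 08 5e 8b 5e

  after D0: wrote 8B at 0x04 = 5bae8784fe085e18
  after D1: wrote 2B at 0x00 = 085e
  after D2: wrote 7B at 0x09 = 48f95bae8784fe
  after D3: wrote 8B at 0x09 = 84fe085e184ea58b
query mem[0x00]=0x08, mem[0x0c]=0x5e, mem[0x10]=0x8b, mem[0x01]=0x5e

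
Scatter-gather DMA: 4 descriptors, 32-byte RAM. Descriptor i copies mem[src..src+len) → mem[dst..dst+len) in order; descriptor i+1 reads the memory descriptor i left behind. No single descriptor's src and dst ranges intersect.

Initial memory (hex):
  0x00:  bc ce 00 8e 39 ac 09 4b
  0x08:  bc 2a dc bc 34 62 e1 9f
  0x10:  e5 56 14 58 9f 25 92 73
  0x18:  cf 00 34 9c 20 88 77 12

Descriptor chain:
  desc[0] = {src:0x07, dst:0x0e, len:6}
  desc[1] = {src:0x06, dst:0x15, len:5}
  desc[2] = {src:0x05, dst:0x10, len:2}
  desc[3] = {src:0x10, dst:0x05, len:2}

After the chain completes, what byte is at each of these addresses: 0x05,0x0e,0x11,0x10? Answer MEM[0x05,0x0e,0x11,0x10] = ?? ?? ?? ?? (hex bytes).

[0] 0x07->0x0e len=6 : 4b bc 2a dc bc 34
[1] 0x06->0x15 len=5 : 09 4b bc 2a dc
[2] 0x05->0x10 len=2 : ac 09
[3] 0x10->0x05 len=2 : ac 09
query mem[0x05]=0xac, mem[0x0e]=0x4b, mem[0x11]=0x09, mem[0x10]=0xac

MEM[0x05,0x0e,0x11,0x10] = ac 4b 09 ac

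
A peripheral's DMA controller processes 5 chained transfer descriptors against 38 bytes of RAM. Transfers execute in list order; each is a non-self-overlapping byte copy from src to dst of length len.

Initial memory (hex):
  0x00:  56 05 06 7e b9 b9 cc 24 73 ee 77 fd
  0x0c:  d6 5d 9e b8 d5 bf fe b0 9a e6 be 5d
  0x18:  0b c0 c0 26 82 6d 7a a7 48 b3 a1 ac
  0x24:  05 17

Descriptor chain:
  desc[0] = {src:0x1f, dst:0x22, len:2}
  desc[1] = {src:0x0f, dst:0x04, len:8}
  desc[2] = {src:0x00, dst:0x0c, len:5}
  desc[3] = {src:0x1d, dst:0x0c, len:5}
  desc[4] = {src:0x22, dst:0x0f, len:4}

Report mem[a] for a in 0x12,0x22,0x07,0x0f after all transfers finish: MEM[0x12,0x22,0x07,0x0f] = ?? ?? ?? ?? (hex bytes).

#0 dst[0x22+2] := {0xa7,0x48}
#1 dst[0x04+8] := {0xb8,0xd5,0xbf,0xfe,0xb0,0x9a,0xe6,0xbe}
#2 dst[0x0c+5] := {0x56,0x05,0x06,0x7e,0xb8}
#3 dst[0x0c+5] := {0x6d,0x7a,0xa7,0x48,0xb3}
#4 dst[0x0f+4] := {0xa7,0x48,0x05,0x17}
query mem[0x12]=0x17, mem[0x22]=0xa7, mem[0x07]=0xfe, mem[0x0f]=0xa7

MEM[0x12,0x22,0x07,0x0f] = 17 a7 fe a7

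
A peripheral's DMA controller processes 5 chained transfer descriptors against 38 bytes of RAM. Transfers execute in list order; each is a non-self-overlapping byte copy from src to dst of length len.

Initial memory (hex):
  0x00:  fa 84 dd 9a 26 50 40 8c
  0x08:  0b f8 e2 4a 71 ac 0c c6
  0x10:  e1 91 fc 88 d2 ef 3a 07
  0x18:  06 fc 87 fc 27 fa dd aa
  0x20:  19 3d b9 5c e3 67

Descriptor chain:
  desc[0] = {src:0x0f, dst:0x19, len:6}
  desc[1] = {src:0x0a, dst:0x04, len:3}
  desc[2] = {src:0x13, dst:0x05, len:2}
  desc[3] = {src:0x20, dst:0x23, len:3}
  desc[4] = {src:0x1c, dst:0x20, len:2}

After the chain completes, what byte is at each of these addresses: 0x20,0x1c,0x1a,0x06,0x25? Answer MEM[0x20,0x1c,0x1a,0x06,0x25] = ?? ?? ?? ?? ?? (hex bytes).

#0 dst[0x19+6] := {0xc6,0xe1,0x91,0xfc,0x88,0xd2}
#1 dst[0x04+3] := {0xe2,0x4a,0x71}
#2 dst[0x05+2] := {0x88,0xd2}
#3 dst[0x23+3] := {0x19,0x3d,0xb9}
#4 dst[0x20+2] := {0xfc,0x88}
query mem[0x20]=0xfc, mem[0x1c]=0xfc, mem[0x1a]=0xe1, mem[0x06]=0xd2, mem[0x25]=0xb9

MEM[0x20,0x1c,0x1a,0x06,0x25] = fc fc e1 d2 b9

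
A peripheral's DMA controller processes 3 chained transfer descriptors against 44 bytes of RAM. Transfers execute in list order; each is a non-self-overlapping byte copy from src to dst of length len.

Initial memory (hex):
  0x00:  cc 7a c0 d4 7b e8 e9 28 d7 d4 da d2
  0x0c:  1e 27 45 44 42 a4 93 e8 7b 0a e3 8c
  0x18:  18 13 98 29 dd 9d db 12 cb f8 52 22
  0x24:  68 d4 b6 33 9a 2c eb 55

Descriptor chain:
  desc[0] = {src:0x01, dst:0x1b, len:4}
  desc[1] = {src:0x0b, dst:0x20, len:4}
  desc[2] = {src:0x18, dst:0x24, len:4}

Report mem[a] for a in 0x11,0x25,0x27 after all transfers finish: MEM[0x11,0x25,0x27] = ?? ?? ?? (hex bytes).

MEM[0x11,0x25,0x27] = a4 13 7a

[0] 0x01->0x1b len=4 : 7a c0 d4 7b
[1] 0x0b->0x20 len=4 : d2 1e 27 45
[2] 0x18->0x24 len=4 : 18 13 98 7a
query mem[0x11]=0xa4, mem[0x25]=0x13, mem[0x27]=0x7a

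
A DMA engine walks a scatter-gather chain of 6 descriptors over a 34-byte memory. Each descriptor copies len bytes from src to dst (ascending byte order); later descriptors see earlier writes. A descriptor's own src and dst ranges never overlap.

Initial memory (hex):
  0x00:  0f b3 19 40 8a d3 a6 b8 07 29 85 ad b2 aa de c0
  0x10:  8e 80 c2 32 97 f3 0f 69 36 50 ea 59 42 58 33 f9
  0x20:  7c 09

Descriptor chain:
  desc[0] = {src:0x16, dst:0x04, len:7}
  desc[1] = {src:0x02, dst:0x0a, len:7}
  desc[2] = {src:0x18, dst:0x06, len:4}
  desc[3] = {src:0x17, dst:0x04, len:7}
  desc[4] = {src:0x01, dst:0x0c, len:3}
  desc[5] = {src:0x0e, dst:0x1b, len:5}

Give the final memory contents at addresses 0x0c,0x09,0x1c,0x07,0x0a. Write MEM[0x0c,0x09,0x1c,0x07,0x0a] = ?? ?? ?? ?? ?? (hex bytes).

D0: mem[0x04..0x0a] <- [0f 69 36 50 ea 59 42]
D1: mem[0x0a..0x10] <- [19 40 0f 69 36 50 ea]
D2: mem[0x06..0x09] <- [36 50 ea 59]
D3: mem[0x04..0x0a] <- [69 36 50 ea 59 42 58]
D4: mem[0x0c..0x0e] <- [b3 19 40]
D5: mem[0x1b..0x1f] <- [40 50 ea 80 c2]
query mem[0x0c]=0xb3, mem[0x09]=0x42, mem[0x1c]=0x50, mem[0x07]=0xea, mem[0x0a]=0x58

MEM[0x0c,0x09,0x1c,0x07,0x0a] = b3 42 50 ea 58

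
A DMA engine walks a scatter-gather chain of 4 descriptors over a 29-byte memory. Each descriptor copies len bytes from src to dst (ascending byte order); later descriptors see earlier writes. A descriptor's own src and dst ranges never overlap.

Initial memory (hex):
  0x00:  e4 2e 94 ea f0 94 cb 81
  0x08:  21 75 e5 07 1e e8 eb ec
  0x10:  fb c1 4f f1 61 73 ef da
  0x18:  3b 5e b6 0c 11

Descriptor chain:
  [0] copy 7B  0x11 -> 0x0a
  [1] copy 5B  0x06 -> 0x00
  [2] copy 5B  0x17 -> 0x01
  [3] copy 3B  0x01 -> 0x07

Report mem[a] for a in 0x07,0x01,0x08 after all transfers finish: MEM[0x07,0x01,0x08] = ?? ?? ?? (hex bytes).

#0 dst[0x0a+7] := {0xc1,0x4f,0xf1,0x61,0x73,0xef,0xda}
#1 dst[0x00+5] := {0xcb,0x81,0x21,0x75,0xc1}
#2 dst[0x01+5] := {0xda,0x3b,0x5e,0xb6,0x0c}
#3 dst[0x07+3] := {0xda,0x3b,0x5e}
query mem[0x07]=0xda, mem[0x01]=0xda, mem[0x08]=0x3b

MEM[0x07,0x01,0x08] = da da 3b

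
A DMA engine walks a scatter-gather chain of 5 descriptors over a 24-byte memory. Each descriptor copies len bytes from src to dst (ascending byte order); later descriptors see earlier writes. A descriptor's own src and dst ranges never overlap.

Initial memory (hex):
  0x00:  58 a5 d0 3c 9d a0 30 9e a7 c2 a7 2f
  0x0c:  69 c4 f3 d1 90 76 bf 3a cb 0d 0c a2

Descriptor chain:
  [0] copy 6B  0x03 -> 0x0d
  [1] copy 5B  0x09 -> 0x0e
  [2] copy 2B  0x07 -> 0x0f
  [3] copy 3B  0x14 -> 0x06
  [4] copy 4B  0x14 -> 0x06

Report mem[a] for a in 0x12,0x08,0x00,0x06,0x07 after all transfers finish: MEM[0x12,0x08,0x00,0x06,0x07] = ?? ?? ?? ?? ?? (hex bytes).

D0: mem[0x0d..0x12] <- [3c 9d a0 30 9e a7]
D1: mem[0x0e..0x12] <- [c2 a7 2f 69 3c]
D2: mem[0x0f..0x10] <- [9e a7]
D3: mem[0x06..0x08] <- [cb 0d 0c]
D4: mem[0x06..0x09] <- [cb 0d 0c a2]
query mem[0x12]=0x3c, mem[0x08]=0x0c, mem[0x00]=0x58, mem[0x06]=0xcb, mem[0x07]=0x0d

MEM[0x12,0x08,0x00,0x06,0x07] = 3c 0c 58 cb 0d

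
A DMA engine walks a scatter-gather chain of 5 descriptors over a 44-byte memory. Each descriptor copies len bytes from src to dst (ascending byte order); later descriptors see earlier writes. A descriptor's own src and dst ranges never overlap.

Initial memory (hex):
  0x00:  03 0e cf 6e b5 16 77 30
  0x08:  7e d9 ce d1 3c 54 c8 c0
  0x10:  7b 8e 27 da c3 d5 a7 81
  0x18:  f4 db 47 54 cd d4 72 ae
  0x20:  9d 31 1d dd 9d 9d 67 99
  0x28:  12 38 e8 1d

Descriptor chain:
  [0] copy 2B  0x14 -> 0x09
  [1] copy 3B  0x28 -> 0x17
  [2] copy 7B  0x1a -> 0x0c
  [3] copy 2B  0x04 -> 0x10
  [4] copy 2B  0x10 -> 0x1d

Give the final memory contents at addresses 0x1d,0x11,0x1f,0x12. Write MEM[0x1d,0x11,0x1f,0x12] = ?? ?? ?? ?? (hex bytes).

[0] 0x14->0x09 len=2 : c3 d5
[1] 0x28->0x17 len=3 : 12 38 e8
[2] 0x1a->0x0c len=7 : 47 54 cd d4 72 ae 9d
[3] 0x04->0x10 len=2 : b5 16
[4] 0x10->0x1d len=2 : b5 16
query mem[0x1d]=0xb5, mem[0x11]=0x16, mem[0x1f]=0xae, mem[0x12]=0x9d

MEM[0x1d,0x11,0x1f,0x12] = b5 16 ae 9d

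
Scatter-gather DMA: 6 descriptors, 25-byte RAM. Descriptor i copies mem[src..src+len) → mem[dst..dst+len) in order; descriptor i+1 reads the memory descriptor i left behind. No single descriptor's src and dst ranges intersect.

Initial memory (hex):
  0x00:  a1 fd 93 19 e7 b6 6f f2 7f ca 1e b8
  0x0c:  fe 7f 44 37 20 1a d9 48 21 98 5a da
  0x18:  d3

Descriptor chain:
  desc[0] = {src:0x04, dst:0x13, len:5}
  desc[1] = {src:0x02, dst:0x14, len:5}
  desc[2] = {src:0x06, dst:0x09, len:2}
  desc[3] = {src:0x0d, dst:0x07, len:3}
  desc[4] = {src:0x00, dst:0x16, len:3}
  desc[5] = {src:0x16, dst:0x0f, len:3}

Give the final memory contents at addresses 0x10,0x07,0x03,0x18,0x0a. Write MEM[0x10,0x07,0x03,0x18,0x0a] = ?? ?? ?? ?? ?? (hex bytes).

D0: mem[0x13..0x17] <- [e7 b6 6f f2 7f]
D1: mem[0x14..0x18] <- [93 19 e7 b6 6f]
D2: mem[0x09..0x0a] <- [6f f2]
D3: mem[0x07..0x09] <- [7f 44 37]
D4: mem[0x16..0x18] <- [a1 fd 93]
D5: mem[0x0f..0x11] <- [a1 fd 93]
query mem[0x10]=0xfd, mem[0x07]=0x7f, mem[0x03]=0x19, mem[0x18]=0x93, mem[0x0a]=0xf2

MEM[0x10,0x07,0x03,0x18,0x0a] = fd 7f 19 93 f2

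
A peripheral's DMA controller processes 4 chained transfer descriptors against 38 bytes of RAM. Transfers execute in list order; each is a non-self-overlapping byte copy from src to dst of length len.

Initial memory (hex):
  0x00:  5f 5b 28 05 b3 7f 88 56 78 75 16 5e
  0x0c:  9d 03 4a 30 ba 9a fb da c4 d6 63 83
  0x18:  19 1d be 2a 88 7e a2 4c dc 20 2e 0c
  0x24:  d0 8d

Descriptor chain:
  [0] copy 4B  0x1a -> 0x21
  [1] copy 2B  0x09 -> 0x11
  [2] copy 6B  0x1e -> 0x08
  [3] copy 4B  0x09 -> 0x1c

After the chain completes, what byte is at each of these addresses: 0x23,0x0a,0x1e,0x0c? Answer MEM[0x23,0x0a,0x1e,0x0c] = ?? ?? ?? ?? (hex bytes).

MEM[0x23,0x0a,0x1e,0x0c] = 88 dc be 2a

[0] 0x1a->0x21 len=4 : be 2a 88 7e
[1] 0x09->0x11 len=2 : 75 16
[2] 0x1e->0x08 len=6 : a2 4c dc be 2a 88
[3] 0x09->0x1c len=4 : 4c dc be 2a
query mem[0x23]=0x88, mem[0x0a]=0xdc, mem[0x1e]=0xbe, mem[0x0c]=0x2a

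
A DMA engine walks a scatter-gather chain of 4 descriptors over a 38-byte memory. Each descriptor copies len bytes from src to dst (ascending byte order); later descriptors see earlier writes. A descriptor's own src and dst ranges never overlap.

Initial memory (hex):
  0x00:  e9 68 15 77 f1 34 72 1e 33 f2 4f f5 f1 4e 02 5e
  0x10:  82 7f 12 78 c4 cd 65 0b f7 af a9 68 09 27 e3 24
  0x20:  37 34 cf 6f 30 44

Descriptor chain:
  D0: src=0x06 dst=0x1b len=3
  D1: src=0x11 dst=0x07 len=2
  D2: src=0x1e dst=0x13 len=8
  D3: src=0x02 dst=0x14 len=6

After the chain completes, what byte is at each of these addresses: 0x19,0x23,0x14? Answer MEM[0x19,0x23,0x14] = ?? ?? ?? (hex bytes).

#0 dst[0x1b+3] := {0x72,0x1e,0x33}
#1 dst[0x07+2] := {0x7f,0x12}
#2 dst[0x13+8] := {0xe3,0x24,0x37,0x34,0xcf,0x6f,0x30,0x44}
#3 dst[0x14+6] := {0x15,0x77,0xf1,0x34,0x72,0x7f}
query mem[0x19]=0x7f, mem[0x23]=0x6f, mem[0x14]=0x15

MEM[0x19,0x23,0x14] = 7f 6f 15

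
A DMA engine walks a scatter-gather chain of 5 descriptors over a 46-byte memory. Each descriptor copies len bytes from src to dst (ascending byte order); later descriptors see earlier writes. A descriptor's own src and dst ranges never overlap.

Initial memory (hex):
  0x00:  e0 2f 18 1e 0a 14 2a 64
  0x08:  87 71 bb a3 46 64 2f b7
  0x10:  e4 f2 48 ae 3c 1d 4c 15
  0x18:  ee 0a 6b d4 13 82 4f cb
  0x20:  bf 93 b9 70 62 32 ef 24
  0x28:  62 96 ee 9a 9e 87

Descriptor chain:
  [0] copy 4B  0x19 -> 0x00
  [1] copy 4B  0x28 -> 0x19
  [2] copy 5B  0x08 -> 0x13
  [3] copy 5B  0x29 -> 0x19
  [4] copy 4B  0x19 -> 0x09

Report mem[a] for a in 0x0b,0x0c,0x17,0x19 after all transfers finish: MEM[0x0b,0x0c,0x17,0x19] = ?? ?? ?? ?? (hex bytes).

MEM[0x0b,0x0c,0x17,0x19] = 9a 9e 46 96

D0: mem[0x00..0x03] <- [0a 6b d4 13]
D1: mem[0x19..0x1c] <- [62 96 ee 9a]
D2: mem[0x13..0x17] <- [87 71 bb a3 46]
D3: mem[0x19..0x1d] <- [96 ee 9a 9e 87]
D4: mem[0x09..0x0c] <- [96 ee 9a 9e]
query mem[0x0b]=0x9a, mem[0x0c]=0x9e, mem[0x17]=0x46, mem[0x19]=0x96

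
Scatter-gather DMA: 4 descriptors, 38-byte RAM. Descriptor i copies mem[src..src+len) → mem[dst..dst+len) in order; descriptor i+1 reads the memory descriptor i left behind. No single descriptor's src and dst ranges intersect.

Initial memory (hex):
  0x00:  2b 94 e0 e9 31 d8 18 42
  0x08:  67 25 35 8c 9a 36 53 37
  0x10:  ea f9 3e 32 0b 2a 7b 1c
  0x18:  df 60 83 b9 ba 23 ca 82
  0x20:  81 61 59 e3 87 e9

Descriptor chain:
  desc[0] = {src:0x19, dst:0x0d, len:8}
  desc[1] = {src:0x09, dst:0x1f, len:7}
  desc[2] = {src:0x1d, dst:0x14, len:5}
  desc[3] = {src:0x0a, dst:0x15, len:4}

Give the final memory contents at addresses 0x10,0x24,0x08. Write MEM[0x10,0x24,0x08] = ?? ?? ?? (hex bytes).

MEM[0x10,0x24,0x08] = ba 83 67

D0: mem[0x0d..0x14] <- [60 83 b9 ba 23 ca 82 81]
D1: mem[0x1f..0x25] <- [25 35 8c 9a 60 83 b9]
D2: mem[0x14..0x18] <- [23 ca 25 35 8c]
D3: mem[0x15..0x18] <- [35 8c 9a 60]
query mem[0x10]=0xba, mem[0x24]=0x83, mem[0x08]=0x67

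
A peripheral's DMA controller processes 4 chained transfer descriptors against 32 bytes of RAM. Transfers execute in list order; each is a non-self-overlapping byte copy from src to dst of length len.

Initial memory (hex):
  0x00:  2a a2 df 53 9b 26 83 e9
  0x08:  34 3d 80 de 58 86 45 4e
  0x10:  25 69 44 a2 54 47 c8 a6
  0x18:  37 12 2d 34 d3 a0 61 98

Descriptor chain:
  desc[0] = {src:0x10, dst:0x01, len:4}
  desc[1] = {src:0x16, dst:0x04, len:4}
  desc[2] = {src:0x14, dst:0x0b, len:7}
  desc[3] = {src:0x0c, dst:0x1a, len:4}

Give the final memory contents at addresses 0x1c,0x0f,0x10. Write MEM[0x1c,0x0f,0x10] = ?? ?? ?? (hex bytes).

  after D0: wrote 4B at 0x01 = 256944a2
  after D1: wrote 4B at 0x04 = c8a63712
  after D2: wrote 7B at 0x0b = 5447c8a637122d
  after D3: wrote 4B at 0x1a = 47c8a637
query mem[0x1c]=0xa6, mem[0x0f]=0x37, mem[0x10]=0x12

MEM[0x1c,0x0f,0x10] = a6 37 12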